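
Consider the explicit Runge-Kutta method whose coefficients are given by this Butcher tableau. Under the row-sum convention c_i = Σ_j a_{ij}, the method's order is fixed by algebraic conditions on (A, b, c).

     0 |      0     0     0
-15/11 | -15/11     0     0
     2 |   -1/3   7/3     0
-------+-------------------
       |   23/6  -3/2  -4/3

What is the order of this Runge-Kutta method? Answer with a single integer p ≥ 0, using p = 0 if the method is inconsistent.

1

b = (23/6, -3/2, -4/3)
c = (0, -15/11, 2)
Ac = (0, 0, -35/11)
Σ b_i: 23/6·1 + (-3/2)·1 + (-4/3)·1 = 1 ✓
b·c: (-3/2)·(-15/11) + (-4/3)·2 = -41/66 ≠ 1/2 ⇒ order 1.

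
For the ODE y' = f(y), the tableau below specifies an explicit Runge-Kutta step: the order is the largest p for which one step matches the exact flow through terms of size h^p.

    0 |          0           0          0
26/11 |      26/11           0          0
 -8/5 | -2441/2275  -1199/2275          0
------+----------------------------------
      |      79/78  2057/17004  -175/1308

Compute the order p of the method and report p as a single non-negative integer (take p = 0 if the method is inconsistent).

b = (79/78, 2057/17004, -175/1308)
c = (0, 26/11, -8/5)
Ac = (0, 0, -218/175)
Σ b_i: 79/78·1 + 2057/17004·1 + (-175/1308)·1 = 1 ✓
b·c: 2057/17004·26/11 + (-175/1308)·(-8/5) = 1/2 ✓
b·c²: 2057/17004·676/121 + (-175/1308)·64/25 = 1/3 ✓
b·Ac: (-175/1308)·(-218/175) = 1/6 ✓; 3 stages ⇒ order 3.

3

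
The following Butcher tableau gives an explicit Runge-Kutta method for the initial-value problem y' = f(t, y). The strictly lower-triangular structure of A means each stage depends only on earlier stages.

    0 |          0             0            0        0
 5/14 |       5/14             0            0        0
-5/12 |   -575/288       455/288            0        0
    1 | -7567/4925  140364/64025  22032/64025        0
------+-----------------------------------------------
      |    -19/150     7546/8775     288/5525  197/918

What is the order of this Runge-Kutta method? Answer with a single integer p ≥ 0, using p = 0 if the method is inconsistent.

4

b = (-19/150, 7546/8775, 288/5525, 197/918)
c = (0, 5/14, -5/12, 1)
Ac = (0, 0, 325/576, 126/197)
Σ b_i: (-19/150)·1 + 7546/8775·1 + 288/5525·1 + 197/918·1 = 1 ✓
b·c: 7546/8775·5/14 + 288/5525·(-5/12) + 197/918·1 = 1/2 ✓
b·c²: 7546/8775·25/196 + 288/5525·25/144 + 197/918·1 = 1/3 ✓
b·Ac: 288/5525·325/576 + 197/918·126/197 = 1/6 ✓
b·c³: 7546/8775·125/2744 + 288/5525·(-125/1728) + 197/918·1 = 1/4 ✓
b·(c∘Ac): 288/5525·(-1625/6912) + 197/918·126/197 = 1/8 ✓
b·Ac²: 288/5525·1625/8064 + 197/918·468/1379 = 1/12 ✓
b·A²c: 197/918·153/788 = 1/24 ✓; 4 stages ⇒ order 4.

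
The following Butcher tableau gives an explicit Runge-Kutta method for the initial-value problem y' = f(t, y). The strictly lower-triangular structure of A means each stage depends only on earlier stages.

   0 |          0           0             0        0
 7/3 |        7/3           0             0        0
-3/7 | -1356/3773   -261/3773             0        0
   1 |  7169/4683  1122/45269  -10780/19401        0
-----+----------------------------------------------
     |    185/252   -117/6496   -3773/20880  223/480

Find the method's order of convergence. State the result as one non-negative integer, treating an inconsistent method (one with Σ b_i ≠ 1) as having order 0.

b = (185/252, -117/6496, -3773/20880, 223/480)
c = (0, 7/3, -3/7, 1)
Ac = (0, 0, -87/539, 66/223)
Σ b_i: 185/252·1 + (-117/6496)·1 + (-3773/20880)·1 + 223/480·1 = 1 ✓
b·c: (-117/6496)·7/3 + (-3773/20880)·(-3/7) + 223/480·1 = 1/2 ✓
b·c²: (-117/6496)·49/9 + (-3773/20880)·9/49 + 223/480·1 = 1/3 ✓
b·Ac: (-3773/20880)·(-87/539) + 223/480·66/223 = 1/6 ✓
b·c³: (-117/6496)·343/27 + (-3773/20880)·(-27/343) + 223/480·1 = 1/4 ✓
b·(c∘Ac): (-3773/20880)·261/3773 + 223/480·66/223 = 1/8 ✓
b·Ac²: (-3773/20880)·(-29/77) + 223/480·22/669 = 1/12 ✓
b·A²c: 223/480·20/223 = 1/24 ✓; 4 stages ⇒ order 4.

4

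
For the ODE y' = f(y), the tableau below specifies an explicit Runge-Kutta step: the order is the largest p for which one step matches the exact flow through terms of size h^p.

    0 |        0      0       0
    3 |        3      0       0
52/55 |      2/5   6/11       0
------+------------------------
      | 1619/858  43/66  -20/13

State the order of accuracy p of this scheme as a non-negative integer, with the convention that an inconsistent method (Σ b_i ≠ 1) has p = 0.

b = (1619/858, 43/66, -20/13)
c = (0, 3, 52/55)
Ac = (0, 0, 18/11)
Σ b_i: 1619/858·1 + 43/66·1 + (-20/13)·1 = 1 ✓
b·c: 43/66·3 + (-20/13)·52/55 = 1/2 ✓
b·c²: 43/66·9 + (-20/13)·2704/3025 = 5431/1210 ≠ 1/3 ⇒ order 2.
b·Ac: (-20/13)·18/11 = -360/143 ≠ 1/6

2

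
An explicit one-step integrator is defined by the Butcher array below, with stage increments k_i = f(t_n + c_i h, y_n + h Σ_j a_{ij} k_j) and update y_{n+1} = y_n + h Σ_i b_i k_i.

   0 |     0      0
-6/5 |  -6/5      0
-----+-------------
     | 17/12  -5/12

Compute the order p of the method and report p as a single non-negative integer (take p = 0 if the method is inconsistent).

b = (17/12, -5/12)
c = (0, -6/5)
Σ b_i: 17/12·1 + (-5/12)·1 = 1 ✓
b·c: (-5/12)·(-6/5) = 1/2 ✓; 2 stages ⇒ order 2.

2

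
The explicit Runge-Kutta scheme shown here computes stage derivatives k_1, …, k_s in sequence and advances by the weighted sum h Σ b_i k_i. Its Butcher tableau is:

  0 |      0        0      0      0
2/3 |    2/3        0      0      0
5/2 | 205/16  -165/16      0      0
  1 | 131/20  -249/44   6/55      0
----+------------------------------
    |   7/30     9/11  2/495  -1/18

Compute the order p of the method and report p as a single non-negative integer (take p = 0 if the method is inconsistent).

b = (7/30, 9/11, 2/495, -1/18)
c = (0, 2/3, 5/2, 1)
Ac = (0, 0, -55/8, -7/2)
Σ b_i: 7/30·1 + 9/11·1 + 2/495·1 + (-1/18)·1 = 1 ✓
b·c: 9/11·2/3 + 2/495·5/2 + (-1/18)·1 = 1/2 ✓
b·c²: 9/11·4/9 + 2/495·25/4 + (-1/18)·1 = 1/3 ✓
b·Ac: 2/495·(-55/8) + (-1/18)·(-7/2) = 1/6 ✓
b·c³: 9/11·8/27 + 2/495·125/8 + (-1/18)·1 = 1/4 ✓
b·(c∘Ac): 2/495·(-275/16) + (-1/18)·(-7/2) = 1/8 ✓
b·Ac²: 2/495·(-55/12) + (-1/18)·(-11/6) = 1/12 ✓
b·A²c: (-1/18)·(-3/4) = 1/24 ✓; 4 stages ⇒ order 4.

4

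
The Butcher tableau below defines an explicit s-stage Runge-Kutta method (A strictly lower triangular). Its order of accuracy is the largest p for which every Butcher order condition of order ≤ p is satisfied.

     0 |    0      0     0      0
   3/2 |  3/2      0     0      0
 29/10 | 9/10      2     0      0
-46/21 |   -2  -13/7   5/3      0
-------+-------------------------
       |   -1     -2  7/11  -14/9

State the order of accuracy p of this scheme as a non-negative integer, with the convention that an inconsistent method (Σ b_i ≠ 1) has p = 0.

b = (-1, -2, 7/11, -14/9)
c = (0, 3/2, 29/10, -46/21)
Ac = (0, 0, 3, 43/21)
Σ b_i: (-1)·1 + (-2)·1 + 7/11·1 + (-14/9)·1 = -388/99 ≠ 1 ⇒ order 0.

0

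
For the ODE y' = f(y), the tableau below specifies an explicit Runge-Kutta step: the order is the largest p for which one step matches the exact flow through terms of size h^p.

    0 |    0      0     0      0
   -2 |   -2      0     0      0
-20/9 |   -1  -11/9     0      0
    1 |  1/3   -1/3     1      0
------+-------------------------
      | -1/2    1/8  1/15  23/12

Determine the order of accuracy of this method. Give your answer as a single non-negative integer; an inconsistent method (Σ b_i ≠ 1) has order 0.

b = (-1/2, 1/8, 1/15, 23/12)
c = (0, -2, -20/9, 1)
Ac = (0, 0, 22/9, -14/9)
Σ b_i: (-1/2)·1 + 1/8·1 + 1/15·1 + 23/12·1 = 193/120 ≠ 1 ⇒ order 0.

0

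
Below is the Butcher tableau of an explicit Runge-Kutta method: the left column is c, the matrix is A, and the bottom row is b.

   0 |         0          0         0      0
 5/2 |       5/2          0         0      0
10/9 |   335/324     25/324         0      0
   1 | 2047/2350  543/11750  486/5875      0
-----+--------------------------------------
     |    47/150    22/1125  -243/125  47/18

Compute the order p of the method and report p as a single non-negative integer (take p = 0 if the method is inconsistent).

b = (47/150, 22/1125, -243/125, 47/18)
c = (0, 5/2, 10/9, 1)
Ac = (0, 0, 125/648, 39/188)
Σ b_i: 47/150·1 + 22/1125·1 + (-243/125)·1 + 47/18·1 = 1 ✓
b·c: 22/1125·5/2 + (-243/125)·10/9 + 47/18·1 = 1/2 ✓
b·c²: 22/1125·25/4 + (-243/125)·100/81 + 47/18·1 = 1/3 ✓
b·Ac: (-243/125)·125/648 + 47/18·39/188 = 1/6 ✓
b·c³: 22/1125·125/8 + (-243/125)·1000/729 + 47/18·1 = 1/4 ✓
b·(c∘Ac): (-243/125)·625/2916 + 47/18·39/188 = 1/8 ✓
b·Ac²: (-243/125)·625/1296 + 47/18·147/376 = 1/12 ✓
b·A²c: 47/18·3/188 = 1/24 ✓; 4 stages ⇒ order 4.

4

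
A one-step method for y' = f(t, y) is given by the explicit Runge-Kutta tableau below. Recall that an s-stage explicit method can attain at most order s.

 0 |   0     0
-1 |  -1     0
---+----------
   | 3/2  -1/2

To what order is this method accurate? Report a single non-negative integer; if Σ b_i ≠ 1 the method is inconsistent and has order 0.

2

b = (3/2, -1/2)
c = (0, -1)
Σ b_i: 3/2·1 + (-1/2)·1 = 1 ✓
b·c: (-1/2)·(-1) = 1/2 ✓; 2 stages ⇒ order 2.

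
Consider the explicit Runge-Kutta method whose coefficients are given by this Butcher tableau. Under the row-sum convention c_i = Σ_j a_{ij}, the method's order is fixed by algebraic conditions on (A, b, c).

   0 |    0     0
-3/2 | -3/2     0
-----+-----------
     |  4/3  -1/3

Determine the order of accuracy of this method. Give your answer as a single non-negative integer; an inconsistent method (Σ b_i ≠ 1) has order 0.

b = (4/3, -1/3)
c = (0, -3/2)
Σ b_i: 4/3·1 + (-1/3)·1 = 1 ✓
b·c: (-1/3)·(-3/2) = 1/2 ✓; 2 stages ⇒ order 2.

2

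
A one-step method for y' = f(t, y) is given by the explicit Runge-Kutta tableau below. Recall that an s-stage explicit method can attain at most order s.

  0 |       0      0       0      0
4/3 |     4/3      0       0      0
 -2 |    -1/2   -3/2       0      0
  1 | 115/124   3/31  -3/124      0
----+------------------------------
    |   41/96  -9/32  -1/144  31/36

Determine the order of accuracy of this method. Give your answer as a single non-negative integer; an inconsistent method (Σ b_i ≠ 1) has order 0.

4

b = (41/96, -9/32, -1/144, 31/36)
c = (0, 4/3, -2, 1)
Ac = (0, 0, -2, 11/62)
Σ b_i: 41/96·1 + (-9/32)·1 + (-1/144)·1 + 31/36·1 = 1 ✓
b·c: (-9/32)·4/3 + (-1/144)·(-2) + 31/36·1 = 1/2 ✓
b·c²: (-9/32)·16/9 + (-1/144)·4 + 31/36·1 = 1/3 ✓
b·Ac: (-1/144)·(-2) + 31/36·11/62 = 1/6 ✓
b·c³: (-9/32)·64/27 + (-1/144)·(-8) + 31/36·1 = 1/4 ✓
b·(c∘Ac): (-1/144)·4 + 31/36·11/62 = 1/8 ✓
b·Ac²: (-1/144)·(-8/3) + 31/36·7/93 = 1/12 ✓
b·A²c: 31/36·3/62 = 1/24 ✓; 4 stages ⇒ order 4.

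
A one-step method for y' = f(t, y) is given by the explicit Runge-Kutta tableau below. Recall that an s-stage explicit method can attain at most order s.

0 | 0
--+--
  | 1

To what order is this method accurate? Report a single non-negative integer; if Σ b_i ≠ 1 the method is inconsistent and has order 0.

1

b = (1)
c = (0)
Σ b_i: 1·1 = 1 ✓; 1 stage ⇒ order 1.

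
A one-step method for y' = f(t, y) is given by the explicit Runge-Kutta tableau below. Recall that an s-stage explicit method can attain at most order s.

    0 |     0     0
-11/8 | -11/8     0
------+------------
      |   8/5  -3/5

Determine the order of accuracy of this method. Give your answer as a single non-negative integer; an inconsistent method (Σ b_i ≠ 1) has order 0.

1

b = (8/5, -3/5)
c = (0, -11/8)
Σ b_i: 8/5·1 + (-3/5)·1 = 1 ✓
b·c: (-3/5)·(-11/8) = 33/40 ≠ 1/2 ⇒ order 1.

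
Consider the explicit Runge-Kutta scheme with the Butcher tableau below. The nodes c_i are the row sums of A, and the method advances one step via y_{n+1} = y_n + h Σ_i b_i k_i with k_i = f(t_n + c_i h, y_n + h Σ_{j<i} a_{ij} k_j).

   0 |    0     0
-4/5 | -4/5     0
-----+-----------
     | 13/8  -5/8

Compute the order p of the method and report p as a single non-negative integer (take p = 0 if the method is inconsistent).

b = (13/8, -5/8)
c = (0, -4/5)
Σ b_i: 13/8·1 + (-5/8)·1 = 1 ✓
b·c: (-5/8)·(-4/5) = 1/2 ✓; 2 stages ⇒ order 2.

2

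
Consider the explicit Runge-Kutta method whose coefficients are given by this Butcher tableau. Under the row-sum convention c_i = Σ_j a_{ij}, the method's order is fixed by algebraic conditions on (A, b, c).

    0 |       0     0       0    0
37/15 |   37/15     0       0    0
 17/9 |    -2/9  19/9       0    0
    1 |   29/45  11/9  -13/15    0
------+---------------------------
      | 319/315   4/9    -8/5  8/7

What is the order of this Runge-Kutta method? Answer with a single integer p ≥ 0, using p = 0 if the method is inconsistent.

1

b = (319/315, 4/9, -8/5, 8/7)
c = (0, 37/15, 17/9, 1)
Ac = (0, 0, 703/135, 62/45)
Σ b_i: 319/315·1 + 4/9·1 + (-8/5)·1 + 8/7·1 = 1 ✓
b·c: 4/9·37/15 + (-8/5)·17/9 + 8/7·1 = -148/189 ≠ 1/2 ⇒ order 1.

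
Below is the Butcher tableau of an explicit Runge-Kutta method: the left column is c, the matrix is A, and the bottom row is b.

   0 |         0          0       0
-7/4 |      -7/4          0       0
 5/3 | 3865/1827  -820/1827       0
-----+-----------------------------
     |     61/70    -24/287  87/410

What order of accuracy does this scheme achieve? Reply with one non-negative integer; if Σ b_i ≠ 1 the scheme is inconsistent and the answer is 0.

3

b = (61/70, -24/287, 87/410)
c = (0, -7/4, 5/3)
Ac = (0, 0, 205/261)
Σ b_i: 61/70·1 + (-24/287)·1 + 87/410·1 = 1 ✓
b·c: (-24/287)·(-7/4) + 87/410·5/3 = 1/2 ✓
b·c²: (-24/287)·49/16 + 87/410·25/9 = 1/3 ✓
b·Ac: 87/410·205/261 = 1/6 ✓; 3 stages ⇒ order 3.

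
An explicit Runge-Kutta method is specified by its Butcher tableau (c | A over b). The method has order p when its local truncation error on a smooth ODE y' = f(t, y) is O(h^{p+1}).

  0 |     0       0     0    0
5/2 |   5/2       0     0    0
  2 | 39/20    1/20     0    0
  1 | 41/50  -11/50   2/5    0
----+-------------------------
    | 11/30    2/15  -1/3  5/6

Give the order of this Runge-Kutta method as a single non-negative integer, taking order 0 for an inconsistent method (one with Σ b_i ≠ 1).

4

b = (11/30, 2/15, -1/3, 5/6)
c = (0, 5/2, 2, 1)
Ac = (0, 0, 1/8, 1/4)
Σ b_i: 11/30·1 + 2/15·1 + (-1/3)·1 + 5/6·1 = 1 ✓
b·c: 2/15·5/2 + (-1/3)·2 + 5/6·1 = 1/2 ✓
b·c²: 2/15·25/4 + (-1/3)·4 + 5/6·1 = 1/3 ✓
b·Ac: (-1/3)·1/8 + 5/6·1/4 = 1/6 ✓
b·c³: 2/15·125/8 + (-1/3)·8 + 5/6·1 = 1/4 ✓
b·(c∘Ac): (-1/3)·1/4 + 5/6·1/4 = 1/8 ✓
b·Ac²: (-1/3)·5/16 + 5/6·9/40 = 1/12 ✓
b·A²c: 5/6·1/20 = 1/24 ✓; 4 stages ⇒ order 4.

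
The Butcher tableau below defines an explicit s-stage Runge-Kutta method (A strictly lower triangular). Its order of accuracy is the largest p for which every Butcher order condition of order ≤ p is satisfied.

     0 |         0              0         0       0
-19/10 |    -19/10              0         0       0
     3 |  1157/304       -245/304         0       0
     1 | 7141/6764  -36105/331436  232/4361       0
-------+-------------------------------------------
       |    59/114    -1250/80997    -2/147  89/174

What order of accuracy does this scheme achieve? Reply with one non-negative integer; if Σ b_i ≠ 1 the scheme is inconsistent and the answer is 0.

b = (59/114, -1250/80997, -2/147, 89/174)
c = (0, -19/10, 3, 1)
Ac = (0, 0, 49/32, 261/712)
Σ b_i: 59/114·1 + (-1250/80997)·1 + (-2/147)·1 + 89/174·1 = 1 ✓
b·c: (-1250/80997)·(-19/10) + (-2/147)·3 + 89/174·1 = 1/2 ✓
b·c²: (-1250/80997)·361/100 + (-2/147)·9 + 89/174·1 = 1/3 ✓
b·Ac: (-2/147)·49/32 + 89/174·261/712 = 1/6 ✓
b·c³: (-1250/80997)·(-6859/1000) + (-2/147)·27 + 89/174·1 = 1/4 ✓
b·(c∘Ac): (-2/147)·147/32 + 89/174·261/712 = 1/8 ✓
b·Ac²: (-2/147)·(-931/320) + 89/174·609/7120 = 1/12 ✓
b·A²c: 89/174·29/356 = 1/24 ✓; 4 stages ⇒ order 4.

4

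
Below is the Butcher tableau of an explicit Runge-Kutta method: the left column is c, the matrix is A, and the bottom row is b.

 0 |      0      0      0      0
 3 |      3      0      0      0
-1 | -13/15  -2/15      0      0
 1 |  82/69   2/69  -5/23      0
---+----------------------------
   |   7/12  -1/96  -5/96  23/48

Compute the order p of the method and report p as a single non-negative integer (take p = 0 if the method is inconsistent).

4

b = (7/12, -1/96, -5/96, 23/48)
c = (0, 3, -1, 1)
Ac = (0, 0, -2/5, 7/23)
Σ b_i: 7/12·1 + (-1/96)·1 + (-5/96)·1 + 23/48·1 = 1 ✓
b·c: (-1/96)·3 + (-5/96)·(-1) + 23/48·1 = 1/2 ✓
b·c²: (-1/96)·9 + (-5/96)·1 + 23/48·1 = 1/3 ✓
b·Ac: (-5/96)·(-2/5) + 23/48·7/23 = 1/6 ✓
b·c³: (-1/96)·27 + (-5/96)·(-1) + 23/48·1 = 1/4 ✓
b·(c∘Ac): (-5/96)·2/5 + 23/48·7/23 = 1/8 ✓
b·Ac²: (-5/96)·(-6/5) + 23/48·1/23 = 1/12 ✓
b·A²c: 23/48·2/23 = 1/24 ✓; 4 stages ⇒ order 4.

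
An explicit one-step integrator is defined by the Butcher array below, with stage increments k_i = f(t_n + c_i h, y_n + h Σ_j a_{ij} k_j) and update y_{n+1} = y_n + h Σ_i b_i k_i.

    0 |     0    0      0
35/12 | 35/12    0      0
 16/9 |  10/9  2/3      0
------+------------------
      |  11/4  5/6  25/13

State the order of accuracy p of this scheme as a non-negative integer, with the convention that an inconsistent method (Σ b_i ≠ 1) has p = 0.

b = (11/4, 5/6, 25/13)
c = (0, 35/12, 16/9)
Ac = (0, 0, 35/18)
Σ b_i: 11/4·1 + 5/6·1 + 25/13·1 = 859/156 ≠ 1 ⇒ order 0.

0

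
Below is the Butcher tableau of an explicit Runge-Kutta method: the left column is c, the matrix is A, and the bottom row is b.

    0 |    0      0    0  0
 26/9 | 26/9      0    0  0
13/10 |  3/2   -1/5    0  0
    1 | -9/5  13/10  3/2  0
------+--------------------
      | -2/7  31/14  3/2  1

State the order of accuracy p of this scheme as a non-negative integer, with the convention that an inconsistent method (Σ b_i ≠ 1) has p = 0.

0

b = (-2/7, 31/14, 3/2, 1)
c = (0, 26/9, 13/10, 1)
Ac = (0, 0, -26/45, 1027/180)
Σ b_i: (-2/7)·1 + 31/14·1 + 3/2·1 + 1·1 = 31/7 ≠ 1 ⇒ order 0.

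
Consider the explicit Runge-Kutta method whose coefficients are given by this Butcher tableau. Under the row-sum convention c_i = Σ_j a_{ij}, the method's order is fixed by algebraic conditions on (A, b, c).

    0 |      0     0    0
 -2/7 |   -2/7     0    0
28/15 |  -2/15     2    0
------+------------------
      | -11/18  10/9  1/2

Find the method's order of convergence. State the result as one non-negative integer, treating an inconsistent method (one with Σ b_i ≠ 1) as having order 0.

1

b = (-11/18, 10/9, 1/2)
c = (0, -2/7, 28/15)
Ac = (0, 0, -4/7)
Σ b_i: (-11/18)·1 + 10/9·1 + 1/2·1 = 1 ✓
b·c: 10/9·(-2/7) + 1/2·28/15 = 194/315 ≠ 1/2 ⇒ order 1.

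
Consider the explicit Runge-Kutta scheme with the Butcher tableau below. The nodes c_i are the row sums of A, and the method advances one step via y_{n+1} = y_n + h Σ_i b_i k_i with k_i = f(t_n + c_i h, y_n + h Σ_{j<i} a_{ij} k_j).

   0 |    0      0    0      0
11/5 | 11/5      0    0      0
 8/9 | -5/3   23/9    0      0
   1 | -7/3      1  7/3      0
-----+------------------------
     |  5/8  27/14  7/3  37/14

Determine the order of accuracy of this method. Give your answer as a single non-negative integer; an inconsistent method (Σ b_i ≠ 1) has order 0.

0

b = (5/8, 27/14, 7/3, 37/14)
c = (0, 11/5, 8/9, 1)
Ac = (0, 0, 253/45, 577/135)
Σ b_i: 5/8·1 + 27/14·1 + 7/3·1 + 37/14·1 = 1265/168 ≠ 1 ⇒ order 0.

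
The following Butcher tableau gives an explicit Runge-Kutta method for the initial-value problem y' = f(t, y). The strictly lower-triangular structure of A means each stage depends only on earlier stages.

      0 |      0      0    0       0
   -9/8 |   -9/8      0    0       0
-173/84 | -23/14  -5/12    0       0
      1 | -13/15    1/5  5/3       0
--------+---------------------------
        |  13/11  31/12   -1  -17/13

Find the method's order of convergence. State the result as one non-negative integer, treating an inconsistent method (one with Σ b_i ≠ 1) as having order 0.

0

b = (13/11, 31/12, -1, -17/13)
c = (0, -9/8, -173/84, 1)
Ac = (0, 0, 15/32, -9217/2520)
Σ b_i: 13/11·1 + 31/12·1 + (-1)·1 + (-17/13)·1 = 2501/1716 ≠ 1 ⇒ order 0.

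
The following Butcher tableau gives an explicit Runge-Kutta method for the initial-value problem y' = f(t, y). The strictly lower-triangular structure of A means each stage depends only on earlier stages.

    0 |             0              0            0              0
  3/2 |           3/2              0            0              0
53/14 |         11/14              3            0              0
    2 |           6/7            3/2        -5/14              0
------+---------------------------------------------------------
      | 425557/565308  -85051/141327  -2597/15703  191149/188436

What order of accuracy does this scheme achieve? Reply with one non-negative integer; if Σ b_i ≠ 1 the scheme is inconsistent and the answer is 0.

b = (425557/565308, -85051/141327, -2597/15703, 191149/188436)
c = (0, 3/2, 53/14, 2)
Ac = (0, 0, 9/2, 44/49)
Σ b_i: 425557/565308·1 + (-85051/141327)·1 + (-2597/15703)·1 + 191149/188436·1 = 1 ✓
b·c: (-85051/141327)·3/2 + (-2597/15703)·53/14 + 191149/188436·2 = 1/2 ✓
b·c²: (-85051/141327)·9/4 + (-2597/15703)·2809/196 + 191149/188436·4 = 1/3 ✓
b·Ac: (-2597/15703)·9/2 + 191149/188436·44/49 = 1/6 ✓
b·c³: (-85051/141327)·27/8 + (-2597/15703)·148877/2744 + 191149/188436·8 = -952621/329763 ≠ 1/4 ⇒ order 3.
b·(c∘Ac): (-2597/15703)·477/28 + 191149/188436·88/49 = -187613/188436 ≠ 1/8
b·Ac²: (-2597/15703)·27/4 + 191149/188436·(-598/343) = -3805297/1319052 ≠ 1/12
b·A²c: 191149/188436·(-45/28) = -409605/251248 ≠ 1/24

3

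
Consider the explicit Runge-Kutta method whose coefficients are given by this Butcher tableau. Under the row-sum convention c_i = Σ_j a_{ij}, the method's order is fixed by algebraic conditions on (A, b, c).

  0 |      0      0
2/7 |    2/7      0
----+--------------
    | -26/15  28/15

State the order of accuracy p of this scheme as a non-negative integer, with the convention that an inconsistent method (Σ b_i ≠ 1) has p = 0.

0

b = (-26/15, 28/15)
c = (0, 2/7)
Σ b_i: (-26/15)·1 + 28/15·1 = 2/15 ≠ 1 ⇒ order 0.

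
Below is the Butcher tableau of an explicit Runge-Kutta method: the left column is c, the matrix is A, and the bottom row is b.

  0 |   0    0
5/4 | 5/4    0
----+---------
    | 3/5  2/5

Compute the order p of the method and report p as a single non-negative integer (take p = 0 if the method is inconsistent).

b = (3/5, 2/5)
c = (0, 5/4)
Σ b_i: 3/5·1 + 2/5·1 = 1 ✓
b·c: 2/5·5/4 = 1/2 ✓; 2 stages ⇒ order 2.

2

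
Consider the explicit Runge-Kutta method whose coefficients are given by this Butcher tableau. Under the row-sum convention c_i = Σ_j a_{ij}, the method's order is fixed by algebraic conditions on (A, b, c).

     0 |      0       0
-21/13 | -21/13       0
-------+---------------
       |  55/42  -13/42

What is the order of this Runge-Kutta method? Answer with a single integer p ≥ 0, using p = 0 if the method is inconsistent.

2

b = (55/42, -13/42)
c = (0, -21/13)
Σ b_i: 55/42·1 + (-13/42)·1 = 1 ✓
b·c: (-13/42)·(-21/13) = 1/2 ✓; 2 stages ⇒ order 2.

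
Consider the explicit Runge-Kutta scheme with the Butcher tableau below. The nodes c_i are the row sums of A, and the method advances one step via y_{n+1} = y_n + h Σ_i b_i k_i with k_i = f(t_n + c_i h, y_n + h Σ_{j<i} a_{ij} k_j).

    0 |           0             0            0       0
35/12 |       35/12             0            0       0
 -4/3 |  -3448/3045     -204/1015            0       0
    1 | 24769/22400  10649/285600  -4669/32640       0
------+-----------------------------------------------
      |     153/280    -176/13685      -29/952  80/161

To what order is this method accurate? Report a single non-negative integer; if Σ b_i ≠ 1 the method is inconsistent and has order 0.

b = (153/280, -176/13685, -29/952, 80/161)
c = (0, 35/12, -4/3, 1)
Ac = (0, 0, -17/29, 115/384)
Σ b_i: 153/280·1 + (-176/13685)·1 + (-29/952)·1 + 80/161·1 = 1 ✓
b·c: (-176/13685)·35/12 + (-29/952)·(-4/3) + 80/161·1 = 1/2 ✓
b·c²: (-176/13685)·1225/144 + (-29/952)·16/9 + 80/161·1 = 1/3 ✓
b·Ac: (-29/952)·(-17/29) + 80/161·115/384 = 1/6 ✓
b·c³: (-176/13685)·42875/1728 + (-29/952)·(-64/27) + 80/161·1 = 1/4 ✓
b·(c∘Ac): (-29/952)·68/87 + 80/161·115/384 = 1/8 ✓
b·Ac²: (-29/952)·(-595/348) + 80/161·161/2560 = 1/12 ✓
b·A²c: 80/161·161/1920 = 1/24 ✓; 4 stages ⇒ order 4.

4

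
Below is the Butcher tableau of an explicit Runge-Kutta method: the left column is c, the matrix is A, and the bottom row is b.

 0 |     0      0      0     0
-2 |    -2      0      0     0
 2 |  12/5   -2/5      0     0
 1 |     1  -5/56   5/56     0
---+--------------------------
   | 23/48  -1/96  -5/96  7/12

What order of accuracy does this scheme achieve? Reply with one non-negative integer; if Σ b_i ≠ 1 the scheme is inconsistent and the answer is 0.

b = (23/48, -1/96, -5/96, 7/12)
c = (0, -2, 2, 1)
Ac = (0, 0, 4/5, 5/14)
Σ b_i: 23/48·1 + (-1/96)·1 + (-5/96)·1 + 7/12·1 = 1 ✓
b·c: (-1/96)·(-2) + (-5/96)·2 + 7/12·1 = 1/2 ✓
b·c²: (-1/96)·4 + (-5/96)·4 + 7/12·1 = 1/3 ✓
b·Ac: (-5/96)·4/5 + 7/12·5/14 = 1/6 ✓
b·c³: (-1/96)·(-8) + (-5/96)·8 + 7/12·1 = 1/4 ✓
b·(c∘Ac): (-5/96)·8/5 + 7/12·5/14 = 1/8 ✓
b·Ac²: (-5/96)·(-8/5) = 1/12 ✓
b·A²c: 7/12·1/14 = 1/24 ✓; 4 stages ⇒ order 4.

4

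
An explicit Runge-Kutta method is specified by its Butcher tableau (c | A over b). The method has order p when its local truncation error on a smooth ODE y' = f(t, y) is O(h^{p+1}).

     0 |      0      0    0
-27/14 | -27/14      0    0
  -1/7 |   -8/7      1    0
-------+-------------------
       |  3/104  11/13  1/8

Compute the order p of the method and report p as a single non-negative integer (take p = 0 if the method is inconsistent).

b = (3/104, 11/13, 1/8)
c = (0, -27/14, -1/7)
Ac = (0, 0, -27/14)
Σ b_i: 3/104·1 + 11/13·1 + 1/8·1 = 1 ✓
b·c: 11/13·(-27/14) + 1/8·(-1/7) = -1201/728 ≠ 1/2 ⇒ order 1.

1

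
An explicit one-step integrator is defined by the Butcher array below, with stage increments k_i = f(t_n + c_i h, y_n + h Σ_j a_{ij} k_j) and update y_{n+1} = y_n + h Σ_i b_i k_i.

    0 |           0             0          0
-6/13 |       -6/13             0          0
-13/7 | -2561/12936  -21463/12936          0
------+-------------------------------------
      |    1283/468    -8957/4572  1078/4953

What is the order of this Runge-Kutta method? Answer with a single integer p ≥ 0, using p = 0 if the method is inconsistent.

b = (1283/468, -8957/4572, 1078/4953)
c = (0, -6/13, -13/7)
Ac = (0, 0, 1651/2156)
Σ b_i: 1283/468·1 + (-8957/4572)·1 + 1078/4953·1 = 1 ✓
b·c: (-8957/4572)·(-6/13) + 1078/4953·(-13/7) = 1/2 ✓
b·c²: (-8957/4572)·36/169 + 1078/4953·169/49 = 1/3 ✓
b·Ac: 1078/4953·1651/2156 = 1/6 ✓; 3 stages ⇒ order 3.

3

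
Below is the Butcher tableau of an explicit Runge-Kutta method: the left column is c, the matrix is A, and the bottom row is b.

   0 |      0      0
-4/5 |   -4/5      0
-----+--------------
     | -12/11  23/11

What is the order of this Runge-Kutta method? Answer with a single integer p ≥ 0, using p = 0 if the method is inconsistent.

1

b = (-12/11, 23/11)
c = (0, -4/5)
Σ b_i: (-12/11)·1 + 23/11·1 = 1 ✓
b·c: 23/11·(-4/5) = -92/55 ≠ 1/2 ⇒ order 1.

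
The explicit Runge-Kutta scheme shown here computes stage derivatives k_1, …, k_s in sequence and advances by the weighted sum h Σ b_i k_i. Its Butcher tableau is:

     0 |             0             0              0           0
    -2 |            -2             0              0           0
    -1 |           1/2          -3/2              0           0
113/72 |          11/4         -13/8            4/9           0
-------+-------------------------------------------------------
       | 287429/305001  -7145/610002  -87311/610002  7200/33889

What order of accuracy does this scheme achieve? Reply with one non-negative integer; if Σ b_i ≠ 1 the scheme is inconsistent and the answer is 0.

b = (287429/305001, -7145/610002, -87311/610002, 7200/33889)
c = (0, -2, -1, 113/72)
Ac = (0, 0, 3, 101/36)
Σ b_i: 287429/305001·1 + (-7145/610002)·1 + (-87311/610002)·1 + 7200/33889·1 = 1 ✓
b·c: (-7145/610002)·(-2) + (-87311/610002)·(-1) + 7200/33889·113/72 = 1/2 ✓
b·c²: (-7145/610002)·4 + (-87311/610002)·1 + 7200/33889·12769/5184 = 1/3 ✓
b·Ac: (-87311/610002)·3 + 7200/33889·101/36 = 1/6 ✓
b·c³: (-7145/610002)·(-8) + (-87311/610002)·(-1) + 7200/33889·1442897/373248 = 46474337/43920144 ≠ 1/4 ⇒ order 3.
b·(c∘Ac): (-87311/610002)·(-3) + 7200/33889·11413/2592 = 832583/610002 ≠ 1/8
b·Ac²: (-87311/610002)·(-6) + 7200/33889·(-109/18) = -43489/101667 ≠ 1/12
b·A²c: 7200/33889·4/3 = 9600/33889 ≠ 1/24

3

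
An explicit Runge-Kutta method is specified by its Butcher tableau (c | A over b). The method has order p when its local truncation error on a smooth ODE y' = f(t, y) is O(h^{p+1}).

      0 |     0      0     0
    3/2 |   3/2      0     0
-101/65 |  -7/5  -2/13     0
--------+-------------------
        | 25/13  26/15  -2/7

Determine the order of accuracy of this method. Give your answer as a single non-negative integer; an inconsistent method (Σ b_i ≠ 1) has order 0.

0

b = (25/13, 26/15, -2/7)
c = (0, 3/2, -101/65)
Ac = (0, 0, -3/13)
Σ b_i: 25/13·1 + 26/15·1 + (-2/7)·1 = 4601/1365 ≠ 1 ⇒ order 0.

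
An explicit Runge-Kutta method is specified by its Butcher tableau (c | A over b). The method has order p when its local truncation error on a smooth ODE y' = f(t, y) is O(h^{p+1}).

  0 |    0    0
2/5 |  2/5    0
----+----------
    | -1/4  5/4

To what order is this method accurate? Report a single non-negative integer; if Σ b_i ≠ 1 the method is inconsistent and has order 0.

b = (-1/4, 5/4)
c = (0, 2/5)
Σ b_i: (-1/4)·1 + 5/4·1 = 1 ✓
b·c: 5/4·2/5 = 1/2 ✓; 2 stages ⇒ order 2.

2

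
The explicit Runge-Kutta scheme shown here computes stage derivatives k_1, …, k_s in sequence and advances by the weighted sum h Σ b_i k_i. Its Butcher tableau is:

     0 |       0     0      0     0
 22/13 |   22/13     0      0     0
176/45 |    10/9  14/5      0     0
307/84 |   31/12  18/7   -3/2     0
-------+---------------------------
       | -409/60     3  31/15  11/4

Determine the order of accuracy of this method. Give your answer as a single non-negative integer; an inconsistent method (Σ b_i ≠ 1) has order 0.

b = (-409/60, 3, 31/15, 11/4)
c = (0, 22/13, 176/45, 307/84)
Ac = (0, 0, 308/65, -2068/1365)
Σ b_i: (-409/60)·1 + 3·1 + 31/15·1 + 11/4·1 = 1 ✓
b·c: 3·22/13 + 31/15·176/45 + 11/4·307/84 = 22811261/982800 ≠ 1/2 ⇒ order 1.

1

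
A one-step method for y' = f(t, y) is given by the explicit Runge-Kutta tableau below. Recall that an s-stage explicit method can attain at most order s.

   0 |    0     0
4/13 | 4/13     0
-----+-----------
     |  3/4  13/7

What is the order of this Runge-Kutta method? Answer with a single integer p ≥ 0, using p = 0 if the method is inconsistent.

0

b = (3/4, 13/7)
c = (0, 4/13)
Σ b_i: 3/4·1 + 13/7·1 = 73/28 ≠ 1 ⇒ order 0.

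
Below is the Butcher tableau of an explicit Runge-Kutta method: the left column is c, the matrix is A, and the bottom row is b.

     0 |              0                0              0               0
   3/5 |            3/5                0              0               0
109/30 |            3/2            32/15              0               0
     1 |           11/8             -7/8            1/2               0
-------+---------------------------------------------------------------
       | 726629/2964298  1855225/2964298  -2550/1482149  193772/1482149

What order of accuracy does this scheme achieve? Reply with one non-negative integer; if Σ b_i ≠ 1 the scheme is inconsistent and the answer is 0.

3

b = (726629/2964298, 1855225/2964298, -2550/1482149, 193772/1482149)
c = (0, 3/5, 109/30, 1)
Ac = (0, 0, 32/25, 31/24)
Σ b_i: 726629/2964298·1 + 1855225/2964298·1 + (-2550/1482149)·1 + 193772/1482149·1 = 1 ✓
b·c: 1855225/2964298·3/5 + (-2550/1482149)·109/30 + 193772/1482149·1 = 1/2 ✓
b·c²: 1855225/2964298·9/25 + (-2550/1482149)·11881/900 + 193772/1482149·1 = 1/3 ✓
b·Ac: (-2550/1482149)·32/25 + 193772/1482149·31/24 = 1/6 ✓
b·c³: 1855225/2964298·27/125 + (-2550/1482149)·1295029/27000 + 193772/1482149·1 = 48929041/266786820 ≠ 1/4 ⇒ order 3.
b·(c∘Ac): (-2550/1482149)·1744/375 + 193772/1482149·31/24 = 7152889/44464470 ≠ 1/8
b·Ac²: (-2550/1482149)·96/125 + 193772/1482149·5657/900 = 273601411/333483525 ≠ 1/12
b·A²c: 193772/1482149·16/25 = 3100352/37053725 ≠ 1/24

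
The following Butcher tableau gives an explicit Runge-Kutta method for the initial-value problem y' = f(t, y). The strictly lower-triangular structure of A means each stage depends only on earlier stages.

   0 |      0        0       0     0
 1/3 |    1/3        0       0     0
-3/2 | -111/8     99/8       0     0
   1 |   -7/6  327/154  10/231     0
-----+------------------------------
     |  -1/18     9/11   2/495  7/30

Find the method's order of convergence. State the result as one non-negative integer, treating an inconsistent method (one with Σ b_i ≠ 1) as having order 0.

4

b = (-1/18, 9/11, 2/495, 7/30)
c = (0, 1/3, -3/2, 1)
Ac = (0, 0, 33/8, 9/14)
Σ b_i: (-1/18)·1 + 9/11·1 + 2/495·1 + 7/30·1 = 1 ✓
b·c: 9/11·1/3 + 2/495·(-3/2) + 7/30·1 = 1/2 ✓
b·c²: 9/11·1/9 + 2/495·9/4 + 7/30·1 = 1/3 ✓
b·Ac: 2/495·33/8 + 7/30·9/14 = 1/6 ✓
b·c³: 9/11·1/27 + 2/495·(-27/8) + 7/30·1 = 1/4 ✓
b·(c∘Ac): 2/495·(-99/16) + 7/30·9/14 = 1/8 ✓
b·Ac²: 2/495·11/8 + 7/30·1/3 = 1/12 ✓
b·A²c: 7/30·5/28 = 1/24 ✓; 4 stages ⇒ order 4.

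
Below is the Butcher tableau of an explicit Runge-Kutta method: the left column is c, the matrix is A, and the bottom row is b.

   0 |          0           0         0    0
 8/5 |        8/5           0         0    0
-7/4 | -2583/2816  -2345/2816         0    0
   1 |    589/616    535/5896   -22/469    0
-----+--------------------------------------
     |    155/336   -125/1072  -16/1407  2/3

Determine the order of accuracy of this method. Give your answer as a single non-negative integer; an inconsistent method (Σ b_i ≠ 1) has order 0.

4

b = (155/336, -125/1072, -16/1407, 2/3)
c = (0, 8/5, -7/4, 1)
Ac = (0, 0, -469/352, 5/22)
Σ b_i: 155/336·1 + (-125/1072)·1 + (-16/1407)·1 + 2/3·1 = 1 ✓
b·c: (-125/1072)·8/5 + (-16/1407)·(-7/4) + 2/3·1 = 1/2 ✓
b·c²: (-125/1072)·64/25 + (-16/1407)·49/16 + 2/3·1 = 1/3 ✓
b·Ac: (-16/1407)·(-469/352) + 2/3·5/22 = 1/6 ✓
b·c³: (-125/1072)·512/125 + (-16/1407)·(-343/64) + 2/3·1 = 1/4 ✓
b·(c∘Ac): (-16/1407)·3283/1408 + 2/3·5/22 = 1/8 ✓
b·Ac²: (-16/1407)·(-469/220) + 2/3·39/440 = 1/12 ✓
b·A²c: 2/3·1/16 = 1/24 ✓; 4 stages ⇒ order 4.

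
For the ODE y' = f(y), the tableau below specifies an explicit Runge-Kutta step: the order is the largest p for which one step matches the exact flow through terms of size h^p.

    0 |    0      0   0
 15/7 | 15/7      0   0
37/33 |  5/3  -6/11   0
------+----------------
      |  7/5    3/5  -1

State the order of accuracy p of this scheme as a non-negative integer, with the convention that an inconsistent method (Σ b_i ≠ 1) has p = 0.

1

b = (7/5, 3/5, -1)
c = (0, 15/7, 37/33)
Ac = (0, 0, -90/77)
Σ b_i: 7/5·1 + 3/5·1 + (-1)·1 = 1 ✓
b·c: 3/5·15/7 + (-1)·37/33 = 38/231 ≠ 1/2 ⇒ order 1.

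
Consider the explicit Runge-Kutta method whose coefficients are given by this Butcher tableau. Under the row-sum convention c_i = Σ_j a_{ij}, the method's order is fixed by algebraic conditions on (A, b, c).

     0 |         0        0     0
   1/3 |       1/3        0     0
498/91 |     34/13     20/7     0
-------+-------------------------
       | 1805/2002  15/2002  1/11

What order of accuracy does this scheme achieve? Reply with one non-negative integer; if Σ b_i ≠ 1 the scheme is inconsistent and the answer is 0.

2

b = (1805/2002, 15/2002, 1/11)
c = (0, 1/3, 498/91)
Ac = (0, 0, 20/21)
Σ b_i: 1805/2002·1 + 15/2002·1 + 1/11·1 = 1 ✓
b·c: 15/2002·1/3 + 1/11·498/91 = 1/2 ✓
b·c²: 15/2002·1/9 + 1/11·248004/8281 = 1488479/546546 ≠ 1/3 ⇒ order 2.
b·Ac: 1/11·20/21 = 20/231 ≠ 1/6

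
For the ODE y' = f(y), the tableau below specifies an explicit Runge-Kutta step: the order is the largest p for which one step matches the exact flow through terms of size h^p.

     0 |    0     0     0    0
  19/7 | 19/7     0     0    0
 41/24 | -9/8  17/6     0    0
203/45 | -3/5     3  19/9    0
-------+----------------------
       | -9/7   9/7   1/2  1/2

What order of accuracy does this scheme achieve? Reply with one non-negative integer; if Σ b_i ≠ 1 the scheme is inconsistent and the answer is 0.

b = (-9/7, 9/7, 1/2, 1/2)
c = (0, 19/7, 41/24, 203/45)
Ac = (0, 0, 323/42, 17765/1512)
Σ b_i: (-9/7)·1 + 9/7·1 + 1/2·1 + 1/2·1 = 1 ✓
b·c: 9/7·19/7 + 1/2·41/24 + 1/2·203/45 = 232831/35280 ≠ 1/2 ⇒ order 1.

1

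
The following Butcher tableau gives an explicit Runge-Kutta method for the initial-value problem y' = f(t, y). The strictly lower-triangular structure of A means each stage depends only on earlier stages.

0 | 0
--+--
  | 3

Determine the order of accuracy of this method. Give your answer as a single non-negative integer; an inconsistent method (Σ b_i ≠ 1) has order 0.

b = (3)
c = (0)
Σ b_i: 3·1 = 3 ≠ 1 ⇒ order 0.

0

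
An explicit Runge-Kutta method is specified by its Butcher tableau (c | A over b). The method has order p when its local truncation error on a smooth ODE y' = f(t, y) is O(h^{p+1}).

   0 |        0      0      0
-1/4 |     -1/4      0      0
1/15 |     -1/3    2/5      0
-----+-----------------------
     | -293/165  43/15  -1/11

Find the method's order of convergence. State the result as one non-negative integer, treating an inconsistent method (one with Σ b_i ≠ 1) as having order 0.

b = (-293/165, 43/15, -1/11)
c = (0, -1/4, 1/15)
Ac = (0, 0, -1/10)
Σ b_i: (-293/165)·1 + 43/15·1 + (-1/11)·1 = 1 ✓
b·c: 43/15·(-1/4) + (-1/11)·1/15 = -159/220 ≠ 1/2 ⇒ order 1.

1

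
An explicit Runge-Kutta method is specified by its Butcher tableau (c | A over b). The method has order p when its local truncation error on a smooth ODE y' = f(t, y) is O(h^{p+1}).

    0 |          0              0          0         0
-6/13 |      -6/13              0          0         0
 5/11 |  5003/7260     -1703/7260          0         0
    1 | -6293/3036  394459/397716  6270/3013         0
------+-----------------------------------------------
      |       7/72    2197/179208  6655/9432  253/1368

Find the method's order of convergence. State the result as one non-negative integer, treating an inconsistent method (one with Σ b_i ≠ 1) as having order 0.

b = (7/72, 2197/179208, 6655/9432, 253/1368)
c = (0, -6/13, 5/11, 1)
Ac = (0, 0, 131/1210, 247/506)
Σ b_i: 7/72·1 + 2197/179208·1 + 6655/9432·1 + 253/1368·1 = 1 ✓
b·c: 2197/179208·(-6/13) + 6655/9432·5/11 + 253/1368·1 = 1/2 ✓
b·c²: 2197/179208·36/169 + 6655/9432·25/121 + 253/1368·1 = 1/3 ✓
b·Ac: 6655/9432·131/1210 + 253/1368·247/506 = 1/6 ✓
b·c³: 2197/179208·(-216/2197) + 6655/9432·125/1331 + 253/1368·1 = 1/4 ✓
b·(c∘Ac): 6655/9432·131/2662 + 253/1368·247/506 = 1/8 ✓
b·Ac²: 6655/9432·(-393/7865) + 253/1368·2109/3289 = 1/12 ✓
b·A²c: 253/1368·57/253 = 1/24 ✓; 4 stages ⇒ order 4.

4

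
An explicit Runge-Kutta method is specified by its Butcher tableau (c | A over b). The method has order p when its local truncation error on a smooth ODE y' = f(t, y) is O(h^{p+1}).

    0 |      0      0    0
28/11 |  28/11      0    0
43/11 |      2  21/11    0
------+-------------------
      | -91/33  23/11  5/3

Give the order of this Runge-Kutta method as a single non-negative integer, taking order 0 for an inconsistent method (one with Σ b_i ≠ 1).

b = (-91/33, 23/11, 5/3)
c = (0, 28/11, 43/11)
Ac = (0, 0, 588/121)
Σ b_i: (-91/33)·1 + 23/11·1 + 5/3·1 = 1 ✓
b·c: 23/11·28/11 + 5/3·43/11 = 4297/363 ≠ 1/2 ⇒ order 1.

1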